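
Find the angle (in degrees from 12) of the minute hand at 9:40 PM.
The minute hand moves 6 degrees per minute.
At 9:40: 40 x 6 = 240 degrees

Final answer: 240 degrees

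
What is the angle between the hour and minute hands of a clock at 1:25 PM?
Hour hand position: 1 x 30 + 25 x 0.5 = 42.5 degrees
Minute hand position: 25 x 6 = 150 degrees
Difference: |42.5 - 150| = 107.5 degrees
The angle between the hands is 107.5 degrees

Final answer: 107.5 degrees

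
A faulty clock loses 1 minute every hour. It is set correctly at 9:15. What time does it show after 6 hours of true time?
For every 60 true minutes, the faulty clock advances 60 - 1 = 59 minutes.
True elapsed: 6 hours = 360 minutes.
Faulty clock advances: 360 x 59/60 = 354 minutes (drift: 6 minutes behind).
Shown time: 9:15 + 354 minutes = 3:09.

Final answer: 3:09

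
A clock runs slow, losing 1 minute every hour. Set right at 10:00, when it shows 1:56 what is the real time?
For every 60 true minutes, the faulty clock advances 59 minutes, so 1 faulty-clock minute corresponds to 60/59 true minutes.
From 10:00 to 1:56 on the faulty dial is 236 minutes.
True elapsed: 236 x 60/59 = 240 minutes = 4 hours.
True time: 10:00 + 4 hours = 2:00.

Final answer: 2:00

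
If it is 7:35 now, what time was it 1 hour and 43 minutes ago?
Starting time: 7:35 = 455 total minutes past 12:00
Subtracting: 1 hour and 43 minutes = 103 minutes
455 - 103 = 352 minutes
= 5 hours and 52 minutes past 12:00 = 5:52

Final answer: 5:52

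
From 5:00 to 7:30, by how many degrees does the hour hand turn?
The hour hand moves 0.5 degrees per minute.
Time elapsed: 7:30 - 5:00 = 150 minutes
Angular displacement: 150 x 0.5 = 75 degrees

Final answer: 75 degrees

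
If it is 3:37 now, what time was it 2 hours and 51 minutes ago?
Starting time: 3:37 = 217 total minutes past 12:00
Subtracting: 2 hours and 51 minutes = 171 minutes
217 - 171 = 46 minutes
= 46 minutes past 12:00 = 12:46

Final answer: 12:46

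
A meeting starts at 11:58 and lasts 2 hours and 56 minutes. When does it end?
Starting time: 11:58
Adding 56 minutes to 58 minutes: 58 + 56 = 114 minutes = 1 hour and 54 minutes
Adding 2 hours: 11 + 2 + 1 (carry) = 14 - 12 = 2
Final time: 2:54

Final answer: 2:54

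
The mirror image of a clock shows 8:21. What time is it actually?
Reflection across the vertical (12-6) axis maps a hand at angle A degrees to (360 - A) degrees, which sends a reading of T minutes past 12:00 to (720 - T) minutes past 12:00.
Mirror reads 8:21 = 501 minutes past 12:00.
Actual time: (720 - 501) mod 720 = 219 minutes = 3:39.

Final answer: 3:39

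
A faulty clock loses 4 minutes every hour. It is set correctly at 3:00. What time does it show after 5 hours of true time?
For every 60 true minutes, the faulty clock advances 60 - 4 = 56 minutes.
True elapsed: 5 hours = 300 minutes.
Faulty clock advances: 300 x 56/60 = 280 minutes (drift: 20 minutes behind).
Shown time: 3:00 + 280 minutes = 7:40.

Final answer: 7:40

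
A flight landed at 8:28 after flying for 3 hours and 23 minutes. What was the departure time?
Starting time: 8:28 = 508 total minutes past 12:00
Subtracting: 3 hours and 23 minutes = 203 minutes
508 - 203 = 305 minutes
= 5 hours and 5 minutes past 12:00 = 5:05

Final answer: 5:05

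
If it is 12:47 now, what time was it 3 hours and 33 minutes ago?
Starting time: 12:47 = 47 total minutes past 12:00
Subtracting: 3 hours and 33 minutes = 213 minutes
47 - 213 = -166 (negative, add 12 hours = 720) = 554 minutes
= 9 hours and 14 minutes past 12:00 = 9:14

Final answer: 9:14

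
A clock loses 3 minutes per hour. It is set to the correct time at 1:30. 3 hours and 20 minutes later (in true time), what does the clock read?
For every 60 true minutes, the faulty clock advances 60 - 3 = 57 minutes.
True elapsed: 3 hours and 20 minutes = 200 minutes.
Faulty clock advances: 200 x 57/60 = 190 minutes (drift: 10 minutes behind).
Shown time: 1:30 + 190 minutes = 4:40.

Final answer: 4:40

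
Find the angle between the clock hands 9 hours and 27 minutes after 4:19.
First find the time 9 hours and 27 minutes after 4:19.
Total minutes: 4 x 60 + 19 + 9 x 60 + 27 = 826.
826 mod 720 = 106 minutes = 1:46.
Now compute the angle at 1:46:
Hour hand: 1 x 30 + 46 x 0.5 = 53 degrees
Minute hand: 46 x 6 = 276 degrees
Difference: |53 - 276| = 223 degrees
Smaller angle: 360 - 223 = 137 degrees

Final answer: 137 degrees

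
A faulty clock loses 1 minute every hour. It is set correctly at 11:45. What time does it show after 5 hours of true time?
For every 60 true minutes, the faulty clock advances 60 - 1 = 59 minutes.
True elapsed: 5 hours = 300 minutes.
Faulty clock advances: 300 x 59/60 = 295 minutes (drift: 5 minutes behind).
Shown time: 11:45 + 295 minutes = 4:40.

Final answer: 4:40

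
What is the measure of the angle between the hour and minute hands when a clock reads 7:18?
Hour hand position: 7 x 30 + 18 x 0.5 = 219 degrees
Minute hand position: 18 x 6 = 108 degrees
Difference: |219 - 108| = 111 degrees
The angle between the hands is 111 degrees

Final answer: 111 degrees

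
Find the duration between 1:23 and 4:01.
From 1:23 to 4:01:
(4 x 60 + 1) - (1 x 60 + 23) = 241 - 83 = 158 minutes
= 2 hours and 38 minutes

Final answer: 2 hours and 38 minutes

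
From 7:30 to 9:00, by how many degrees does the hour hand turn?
The hour hand moves 0.5 degrees per minute.
Time elapsed: 9:00 - 7:30 = 90 minutes
Angular displacement: 90 x 0.5 = 45 degrees

Final answer: 45 degrees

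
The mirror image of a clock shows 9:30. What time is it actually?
Reflection across the vertical (12-6) axis maps a hand at angle A degrees to (360 - A) degrees, which sends a reading of T minutes past 12:00 to (720 - T) minutes past 12:00.
Mirror reads 9:30 = 570 minutes past 12:00.
Actual time: (720 - 570) mod 720 = 150 minutes = 2:30.

Final answer: 2:30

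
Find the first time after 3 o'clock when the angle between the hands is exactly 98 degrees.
At t minutes past 3:00, the hour hand is at 30 x 3 + 0.5t degrees and the minute hand is at 6t degrees.
The smaller angle between them is 98 degrees when |30H - 5.5t| = 98 or |30H - 5.5t| = 262.
With H = 3, solve 30 x 3 - 5.5t = +/- target for each target:
  t = (30 x 3 - 98) / 5.5 = -1.45 (outside (0, 60))
  t = (30 x 3 + 98) / 5.5 = 34.18
  t = (30 x 3 - 262) / 5.5 = -31.27 (outside (0, 60))
  t = (30 x 3 + 262) / 5.5 = 64 (outside (0, 60))
Valid solutions in (0, 60): {34.18} minutes.
The first occurrence is t = 34.18 minutes.
The hands form a 98-degree angle at 34.18 minutes past 3:00.

Final answer: 34.18 minutes past 3:00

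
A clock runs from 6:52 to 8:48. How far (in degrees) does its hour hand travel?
The hour hand moves 0.5 degrees per minute.
Time elapsed: 8:48 - 6:52 = 116 minutes
Angular displacement: 116 x 0.5 = 58 degrees

Final answer: 58 degrees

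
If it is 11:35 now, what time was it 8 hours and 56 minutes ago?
Starting time: 11:35 = 695 total minutes past 12:00
Subtracting: 8 hours and 56 minutes = 536 minutes
695 - 536 = 159 minutes
= 2 hours and 39 minutes past 12:00 = 2:39

Final answer: 2:39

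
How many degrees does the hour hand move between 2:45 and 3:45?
The hour hand moves 0.5 degrees per minute.
Time elapsed: 3:45 - 2:45 = 60 minutes
Angular displacement: 60 x 0.5 = 30 degrees

Final answer: 30 degrees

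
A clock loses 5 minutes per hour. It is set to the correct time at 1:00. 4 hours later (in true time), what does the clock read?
For every 60 true minutes, the faulty clock advances 60 - 5 = 55 minutes.
True elapsed: 4 hours = 240 minutes.
Faulty clock advances: 240 x 55/60 = 220 minutes (drift: 20 minutes behind).
Shown time: 1:00 + 220 minutes = 4:40.

Final answer: 4:40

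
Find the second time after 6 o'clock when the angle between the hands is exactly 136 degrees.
At t minutes past 6:00, the hour hand is at 30 x 6 + 0.5t degrees and the minute hand is at 6t degrees.
The smaller angle between them is 136 degrees when |30H - 5.5t| = 136 or |30H - 5.5t| = 224.
With H = 6, solve 30 x 6 - 5.5t = +/- target for each target:
  t = (30 x 6 - 136) / 5.5 = 8
  t = (30 x 6 + 136) / 5.5 = 57.45
  t = (30 x 6 - 224) / 5.5 = -8 (outside (0, 60))
  t = (30 x 6 + 224) / 5.5 = 73.45 (outside (0, 60))
Valid solutions in (0, 60): {8, 57.45} minutes.
The second occurrence is t = 57.45 minutes.
The hands form a 136-degree angle at 57.45 minutes past 6:00.

Final answer: 57.45 minutes past 6:00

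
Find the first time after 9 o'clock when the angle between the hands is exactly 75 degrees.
At t minutes past 9:00, the hour hand is at 30 x 9 + 0.5t degrees and the minute hand is at 6t degrees.
The smaller angle between them is 75 degrees when |30H - 5.5t| = 75 or |30H - 5.5t| = 285.
With H = 9, solve 30 x 9 - 5.5t = +/- target for each target:
  t = (30 x 9 - 75) / 5.5 = 35.45
  t = (30 x 9 + 75) / 5.5 = 62.73 (outside (0, 60))
  t = (30 x 9 - 285) / 5.5 = -2.73 (outside (0, 60))
  t = (30 x 9 + 285) / 5.5 = 100.91 (outside (0, 60))
Valid solutions in (0, 60): {35.45} minutes.
The first occurrence is t = 35.45 minutes.
The hands form a 75-degree angle at 35.45 minutes past 9:00.

Final answer: 35.45 minutes past 9:00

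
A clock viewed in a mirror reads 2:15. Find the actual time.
Reflection across the vertical (12-6) axis maps a hand at angle A degrees to (360 - A) degrees, which sends a reading of T minutes past 12:00 to (720 - T) minutes past 12:00.
Mirror reads 2:15 = 135 minutes past 12:00.
Actual time: (720 - 135) mod 720 = 585 minutes = 9:45.

Final answer: 9:45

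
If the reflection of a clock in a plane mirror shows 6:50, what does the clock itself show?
Reflection across the vertical (12-6) axis maps a hand at angle A degrees to (360 - A) degrees, which sends a reading of T minutes past 12:00 to (720 - T) minutes past 12:00.
Mirror reads 6:50 = 410 minutes past 12:00.
Actual time: (720 - 410) mod 720 = 310 minutes = 5:10.

Final answer: 5:10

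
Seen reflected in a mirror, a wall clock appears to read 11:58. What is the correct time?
Reflection across the vertical (12-6) axis maps a hand at angle A degrees to (360 - A) degrees, which sends a reading of T minutes past 12:00 to (720 - T) minutes past 12:00.
Mirror reads 11:58 = 718 minutes past 12:00.
Actual time: (720 - 718) mod 720 = 2 minutes = 12:02.

Final answer: 12:02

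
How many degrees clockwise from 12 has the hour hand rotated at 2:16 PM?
The hour hand moves 30 degrees per hour and 0.5 degrees per minute.
At 2:16: (2) x 30 + 16 x 0.5 = 60 + 8 = 68 degrees

Final answer: 68 degrees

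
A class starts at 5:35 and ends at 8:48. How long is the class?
From 5:35 to 8:48:
(8 x 60 + 48) - (5 x 60 + 35) = 528 - 335 = 193 minutes
= 3 hours and 13 minutes

Final answer: 3 hours and 13 minutes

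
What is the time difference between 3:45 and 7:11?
From 3:45 to 7:11:
(7 x 60 + 11) - (3 x 60 + 45) = 431 - 225 = 206 minutes
= 3 hours and 26 minutes

Final answer: 3 hours and 26 minutes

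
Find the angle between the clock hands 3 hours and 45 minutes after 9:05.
First find the time 3 hours and 45 minutes after 9:05.
Total minutes: 9 x 60 + 5 + 3 x 60 + 45 = 770.
770 mod 720 = 50 minutes = 12:50.
Now compute the angle at 12:50:
Hour hand: 0 x 30 + 50 x 0.5 = 25 degrees
Minute hand: 50 x 6 = 300 degrees
Difference: |25 - 300| = 275 degrees
Smaller angle: 360 - 275 = 85 degrees

Final answer: 85 degrees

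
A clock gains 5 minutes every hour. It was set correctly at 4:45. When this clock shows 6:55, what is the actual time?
For every 60 true minutes, the faulty clock advances 65 minutes, so 1 faulty-clock minute corresponds to 60/65 true minutes.
From 4:45 to 6:55 on the faulty dial is 130 minutes.
True elapsed: 130 x 60/65 = 120 minutes = 2 hours.
True time: 4:45 + 2 hours = 6:45.

Final answer: 6:45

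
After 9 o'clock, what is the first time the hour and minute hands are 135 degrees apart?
At t minutes past 9:00, the hour hand is at 30 x 9 + 0.5t degrees and the minute hand is at 6t degrees.
The smaller angle between them is 135 degrees when |30H - 5.5t| = 135 or |30H - 5.5t| = 225.
With H = 9, solve 30 x 9 - 5.5t = +/- target for each target:
  t = (30 x 9 - 135) / 5.5 = 24.55
  t = (30 x 9 + 135) / 5.5 = 73.64 (outside (0, 60))
  t = (30 x 9 - 225) / 5.5 = 8.18
  t = (30 x 9 + 225) / 5.5 = 90 (outside (0, 60))
Valid solutions in (0, 60): {8.18, 24.55} minutes.
The first occurrence is t = 8.18 minutes.
The hands form a 135-degree angle at 8.18 minutes past 9:00.

Final answer: 8.18 minutes past 9:00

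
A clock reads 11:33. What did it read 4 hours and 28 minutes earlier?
Starting time: 11:33 = 693 total minutes past 12:00
Subtracting: 4 hours and 28 minutes = 268 minutes
693 - 268 = 425 minutes
= 7 hours and 5 minutes past 12:00 = 7:05

Final answer: 7:05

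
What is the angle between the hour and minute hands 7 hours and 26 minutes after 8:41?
First find the time 7 hours and 26 minutes after 8:41.
Total minutes: 8 x 60 + 41 + 7 x 60 + 26 = 967.
967 mod 720 = 247 minutes = 4:07.
Now compute the angle at 4:07:
Hour hand: 4 x 30 + 7 x 0.5 = 123.5 degrees
Minute hand: 7 x 6 = 42 degrees
Difference: |123.5 - 42| = 81.5 degrees
The angle is 81.5 degrees

Final answer: 81.5 degrees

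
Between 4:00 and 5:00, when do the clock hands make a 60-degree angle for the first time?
At t minutes past 4:00, the hour hand is at 30 x 4 + 0.5t degrees and the minute hand is at 6t degrees.
The smaller angle between them is 60 degrees when |30H - 5.5t| = 60 or |30H - 5.5t| = 300.
With H = 4, solve 30 x 4 - 5.5t = +/- target for each target:
  t = (30 x 4 - 60) / 5.5 = 10.91
  t = (30 x 4 + 60) / 5.5 = 32.73
  t = (30 x 4 - 300) / 5.5 = -32.73 (outside (0, 60))
  t = (30 x 4 + 300) / 5.5 = 76.36 (outside (0, 60))
Valid solutions in (0, 60): {10.91, 32.73} minutes.
The first occurrence is t = 10.91 minutes.
The hands form a 60-degree angle at 10.91 minutes past 4:00.

Final answer: 10.91 minutes past 4:00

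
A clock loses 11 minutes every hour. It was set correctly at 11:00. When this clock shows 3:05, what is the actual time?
For every 60 true minutes, the faulty clock advances 49 minutes, so 1 faulty-clock minute corresponds to 60/49 true minutes.
From 11:00 to 3:05 on the faulty dial is 245 minutes.
True elapsed: 245 x 60/49 = 300 minutes = 5 hours.
True time: 11:00 + 5 hours = 4:00.

Final answer: 4:00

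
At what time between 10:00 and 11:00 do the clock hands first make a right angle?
At t minutes past 10:00, the hour hand is at 30 x 10 + 0.5t degrees and the minute hand is at 6t degrees.
The smaller angle between them is 90 degrees when |30H - 5.5t| = 90 or |30H - 5.5t| = 270.
With H = 10, solve 30 x 10 - 5.5t = +/- target for each target:
  t = (30 x 10 - 90) / 5.5 = 38.18
  t = (30 x 10 + 90) / 5.5 = 70.91 (outside (0, 60))
  t = (30 x 10 - 270) / 5.5 = 5.45
  t = (30 x 10 + 270) / 5.5 = 103.64 (outside (0, 60))
Valid solutions in (0, 60): {5.45, 38.18} minutes.
First occurrence: t = 5.45 minutes.
The hands are at right angles at 5.45 minutes past 10:00.

Final answer: 5.45 minutes past 10:00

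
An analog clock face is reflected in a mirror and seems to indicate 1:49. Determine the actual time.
Reflection across the vertical (12-6) axis maps a hand at angle A degrees to (360 - A) degrees, which sends a reading of T minutes past 12:00 to (720 - T) minutes past 12:00.
Mirror reads 1:49 = 109 minutes past 12:00.
Actual time: (720 - 109) mod 720 = 611 minutes = 10:11.

Final answer: 10:11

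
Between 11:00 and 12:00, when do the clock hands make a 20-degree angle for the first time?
At t minutes past 11:00, the hour hand is at 30 x 11 + 0.5t degrees and the minute hand is at 6t degrees.
The smaller angle between them is 20 degrees when |30H - 5.5t| = 20 or |30H - 5.5t| = 340.
With H = 11, solve 30 x 11 - 5.5t = +/- target for each target:
  t = (30 x 11 - 20) / 5.5 = 56.36
  t = (30 x 11 + 20) / 5.5 = 63.64 (outside (0, 60))
  t = (30 x 11 - 340) / 5.5 = -1.82 (outside (0, 60))
  t = (30 x 11 + 340) / 5.5 = 121.82 (outside (0, 60))
Valid solutions in (0, 60): {56.36} minutes.
The first occurrence is t = 56.36 minutes.
The hands form a 20-degree angle at 56.36 minutes past 11:00.

Final answer: 56.36 minutes past 11:00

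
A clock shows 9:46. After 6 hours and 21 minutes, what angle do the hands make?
First find the time 6 hours and 21 minutes after 9:46.
Total minutes: 9 x 60 + 46 + 6 x 60 + 21 = 967.
967 mod 720 = 247 minutes = 4:07.
Now compute the angle at 4:07:
Hour hand: 4 x 30 + 7 x 0.5 = 123.5 degrees
Minute hand: 7 x 6 = 42 degrees
Difference: |123.5 - 42| = 81.5 degrees
The angle is 81.5 degrees

Final answer: 81.5 degrees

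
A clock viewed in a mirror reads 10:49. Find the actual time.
Reflection across the vertical (12-6) axis maps a hand at angle A degrees to (360 - A) degrees, which sends a reading of T minutes past 12:00 to (720 - T) minutes past 12:00.
Mirror reads 10:49 = 649 minutes past 12:00.
Actual time: (720 - 649) mod 720 = 71 minutes = 1:11.

Final answer: 1:11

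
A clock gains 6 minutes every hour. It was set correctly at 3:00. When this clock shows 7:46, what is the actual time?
For every 60 true minutes, the faulty clock advances 66 minutes, so 1 faulty-clock minute corresponds to 60/66 true minutes.
From 3:00 to 7:46 on the faulty dial is 286 minutes.
True elapsed: 286 x 60/66 = 260 minutes = 4 hours and 20 minutes.
True time: 3:00 + 4 hours and 20 minutes = 7:20.

Final answer: 7:20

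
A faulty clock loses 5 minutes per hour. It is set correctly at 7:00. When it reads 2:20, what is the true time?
For every 60 true minutes, the faulty clock advances 55 minutes, so 1 faulty-clock minute corresponds to 60/55 true minutes.
From 7:00 to 2:20 on the faulty dial is 440 minutes.
True elapsed: 440 x 60/55 = 480 minutes = 8 hours.
True time: 7:00 + 8 hours = 3:00.

Final answer: 3:00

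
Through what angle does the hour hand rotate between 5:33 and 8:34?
The hour hand moves 0.5 degrees per minute.
Time elapsed: 8:34 - 5:33 = 181 minutes
Angular displacement: 181 x 0.5 = 90.5 degrees

Final answer: 90.5 degrees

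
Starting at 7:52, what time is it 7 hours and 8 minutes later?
Starting time: 7:52
Adding 8 minutes to 52 minutes: 52 + 8 = 60 minutes = 1 hour
Adding 7 hours: 7 + 7 + 1 (carry) = 15 - 12 = 3
Final time: 3:00

Final answer: 3:00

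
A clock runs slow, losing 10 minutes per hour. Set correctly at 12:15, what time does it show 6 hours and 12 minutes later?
For every 60 true minutes, the faulty clock advances 60 - 10 = 50 minutes.
True elapsed: 6 hours and 12 minutes = 372 minutes.
Faulty clock advances: 372 x 50/60 = 310 minutes (drift: 62 minutes behind).
Shown time: 12:15 + 310 minutes = 5:25.

Final answer: 5:25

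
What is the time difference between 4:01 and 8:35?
From 4:01 to 8:35:
(8 x 60 + 35) - (4 x 60 + 1) = 515 - 241 = 274 minutes
= 4 hours and 34 minutes

Final answer: 4 hours and 34 minutes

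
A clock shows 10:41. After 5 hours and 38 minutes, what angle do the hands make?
First find the time 5 hours and 38 minutes after 10:41.
Total minutes: 10 x 60 + 41 + 5 x 60 + 38 = 979.
979 mod 720 = 259 minutes = 4:19.
Now compute the angle at 4:19:
Hour hand: 4 x 30 + 19 x 0.5 = 129.5 degrees
Minute hand: 19 x 6 = 114 degrees
Difference: |129.5 - 114| = 15.5 degrees
The angle is 15.5 degrees

Final answer: 15.5 degrees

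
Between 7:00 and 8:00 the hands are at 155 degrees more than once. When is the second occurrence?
At t minutes past 7:00, the hour hand is at 30 x 7 + 0.5t degrees and the minute hand is at 6t degrees.
The smaller angle between them is 155 degrees when |30H - 5.5t| = 155 or |30H - 5.5t| = 205.
With H = 7, solve 30 x 7 - 5.5t = +/- target for each target:
  t = (30 x 7 - 155) / 5.5 = 10
  t = (30 x 7 + 155) / 5.5 = 66.36 (outside (0, 60))
  t = (30 x 7 - 205) / 5.5 = 0.91
  t = (30 x 7 + 205) / 5.5 = 75.45 (outside (0, 60))
Valid solutions in (0, 60): {0.91, 10} minutes.
The second occurrence is t = 10 minutes.
The hands form a 155-degree angle at 10 minutes past 7:00.

Final answer: 10 minutes past 7:00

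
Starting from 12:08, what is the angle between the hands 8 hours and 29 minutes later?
First find the time 8 hours and 29 minutes after 12:08.
Total minutes: 12 x 60 + 8 + 8 x 60 + 29 = 1237.
1237 mod 720 = 517 minutes = 8:37.
Now compute the angle at 8:37:
Hour hand: 8 x 30 + 37 x 0.5 = 258.5 degrees
Minute hand: 37 x 6 = 222 degrees
Difference: |258.5 - 222| = 36.5 degrees
The angle is 36.5 degrees

Final answer: 36.5 degrees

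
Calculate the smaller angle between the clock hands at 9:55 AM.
Hour hand position: 9 x 30 + 55 x 0.5 = 297.5 degrees
Minute hand position: 55 x 6 = 330 degrees
Difference: |297.5 - 330| = 32.5 degrees
The angle between the hands is 32.5 degrees

Final answer: 32.5 degrees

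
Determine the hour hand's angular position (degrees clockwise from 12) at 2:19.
The hour hand moves 30 degrees per hour and 0.5 degrees per minute.
At 2:19: (2) x 30 + 19 x 0.5 = 60 + 9.5 = 69.5 degrees

Final answer: 69.5 degrees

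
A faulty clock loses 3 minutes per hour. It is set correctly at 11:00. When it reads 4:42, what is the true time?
For every 60 true minutes, the faulty clock advances 57 minutes, so 1 faulty-clock minute corresponds to 60/57 true minutes.
From 11:00 to 4:42 on the faulty dial is 342 minutes.
True elapsed: 342 x 60/57 = 360 minutes = 6 hours.
True time: 11:00 + 6 hours = 5:00.

Final answer: 5:00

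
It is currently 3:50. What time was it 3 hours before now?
Starting time: 3:50 = 230 total minutes past 12:00
Subtracting: 3 hours = 180 minutes
230 - 180 = 50 minutes
= 50 minutes past 12:00 = 12:50

Final answer: 12:50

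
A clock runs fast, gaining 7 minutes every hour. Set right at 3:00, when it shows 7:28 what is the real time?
For every 60 true minutes, the faulty clock advances 67 minutes, so 1 faulty-clock minute corresponds to 60/67 true minutes.
From 3:00 to 7:28 on the faulty dial is 268 minutes.
True elapsed: 268 x 60/67 = 240 minutes = 4 hours.
True time: 3:00 + 4 hours = 7:00.

Final answer: 7:00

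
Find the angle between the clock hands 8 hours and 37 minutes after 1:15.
First find the time 8 hours and 37 minutes after 1:15.
Total minutes: 1 x 60 + 15 + 8 x 60 + 37 = 592.
592 mod 720 = 592 minutes = 9:52.
Now compute the angle at 9:52:
Hour hand: 9 x 30 + 52 x 0.5 = 296 degrees
Minute hand: 52 x 6 = 312 degrees
Difference: |296 - 312| = 16 degrees
The angle is 16 degrees

Final answer: 16 degrees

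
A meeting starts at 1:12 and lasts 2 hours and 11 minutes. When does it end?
Starting time: 1:12
Adding 11 minutes to 12 minutes: 12 + 11 = 23 minutes
Adding 2 hours: 1 + 2 = 3
Final time: 3:23

Final answer: 3:23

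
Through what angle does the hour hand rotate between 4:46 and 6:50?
The hour hand moves 0.5 degrees per minute.
Time elapsed: 6:50 - 4:46 = 124 minutes
Angular displacement: 124 x 0.5 = 62 degrees

Final answer: 62 degrees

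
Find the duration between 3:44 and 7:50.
From 3:44 to 7:50:
(7 x 60 + 50) - (3 x 60 + 44) = 470 - 224 = 246 minutes
= 4 hours and 6 minutes

Final answer: 4 hours and 6 minutes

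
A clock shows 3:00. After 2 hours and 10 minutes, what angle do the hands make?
First find the time 2 hours and 10 minutes after 3:00.
Total minutes: 3 x 60 + 0 + 2 x 60 + 10 = 310.
310 mod 720 = 310 minutes = 5:10.
Now compute the angle at 5:10:
Hour hand: 5 x 30 + 10 x 0.5 = 155 degrees
Minute hand: 10 x 6 = 60 degrees
Difference: |155 - 60| = 95 degrees
The angle is 95 degrees

Final answer: 95 degrees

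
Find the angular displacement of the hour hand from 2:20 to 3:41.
The hour hand moves 0.5 degrees per minute.
Time elapsed: 3:41 - 2:20 = 81 minutes
Angular displacement: 81 x 0.5 = 40.5 degrees

Final answer: 40.5 degrees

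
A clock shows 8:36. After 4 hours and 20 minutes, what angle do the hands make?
First find the time 4 hours and 20 minutes after 8:36.
Total minutes: 8 x 60 + 36 + 4 x 60 + 20 = 776.
776 mod 720 = 56 minutes = 12:56.
Now compute the angle at 12:56:
Hour hand: 0 x 30 + 56 x 0.5 = 28 degrees
Minute hand: 56 x 6 = 336 degrees
Difference: |28 - 336| = 308 degrees
Smaller angle: 360 - 308 = 52 degrees

Final answer: 52 degrees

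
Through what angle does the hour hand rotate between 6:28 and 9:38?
The hour hand moves 0.5 degrees per minute.
Time elapsed: 9:38 - 6:28 = 190 minutes
Angular displacement: 190 x 0.5 = 95 degrees

Final answer: 95 degrees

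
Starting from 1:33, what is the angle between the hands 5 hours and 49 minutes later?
First find the time 5 hours and 49 minutes after 1:33.
Total minutes: 1 x 60 + 33 + 5 x 60 + 49 = 442.
442 mod 720 = 442 minutes = 7:22.
Now compute the angle at 7:22:
Hour hand: 7 x 30 + 22 x 0.5 = 221 degrees
Minute hand: 22 x 6 = 132 degrees
Difference: |221 - 132| = 89 degrees
The angle is 89 degrees

Final answer: 89 degrees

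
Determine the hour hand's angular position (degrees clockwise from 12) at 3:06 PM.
The hour hand moves 30 degrees per hour and 0.5 degrees per minute.
At 3:06: (3) x 30 + 6 x 0.5 = 90 + 3 = 93 degrees

Final answer: 93 degrees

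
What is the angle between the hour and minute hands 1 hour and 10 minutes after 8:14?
First find the time 1 hour and 10 minutes after 8:14.
Total minutes: 8 x 60 + 14 + 1 x 60 + 10 = 564.
564 mod 720 = 564 minutes = 9:24.
Now compute the angle at 9:24:
Hour hand: 9 x 30 + 24 x 0.5 = 282 degrees
Minute hand: 24 x 6 = 144 degrees
Difference: |282 - 144| = 138 degrees
The angle is 138 degrees

Final answer: 138 degrees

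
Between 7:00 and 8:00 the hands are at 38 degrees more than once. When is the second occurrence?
At t minutes past 7:00, the hour hand is at 30 x 7 + 0.5t degrees and the minute hand is at 6t degrees.
The smaller angle between them is 38 degrees when |30H - 5.5t| = 38 or |30H - 5.5t| = 322.
With H = 7, solve 30 x 7 - 5.5t = +/- target for each target:
  t = (30 x 7 - 38) / 5.5 = 31.27
  t = (30 x 7 + 38) / 5.5 = 45.09
  t = (30 x 7 - 322) / 5.5 = -20.36 (outside (0, 60))
  t = (30 x 7 + 322) / 5.5 = 96.73 (outside (0, 60))
Valid solutions in (0, 60): {31.27, 45.09} minutes.
The second occurrence is t = 45.09 minutes.
The hands form a 38-degree angle at 45.09 minutes past 7:00.

Final answer: 45.09 minutes past 7:00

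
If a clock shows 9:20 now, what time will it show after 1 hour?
Starting time: 9:20
Adding 0 minutes to 20 minutes: 20 + 0 = 20 minutes
Adding 1 hour: 9 + 1 = 10
Final time: 10:20

Final answer: 10:20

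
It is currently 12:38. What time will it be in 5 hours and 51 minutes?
Starting time: 12:38
Adding 51 minutes to 38 minutes: 38 + 51 = 89 minutes = 1 hour and 29 minutes
Adding 5 hours: 12 + 5 + 1 (carry) = 18 - 12 = 6
Final time: 6:29

Final answer: 6:29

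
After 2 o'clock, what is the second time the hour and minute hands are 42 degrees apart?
At t minutes past 2:00, the hour hand is at 30 x 2 + 0.5t degrees and the minute hand is at 6t degrees.
The smaller angle between them is 42 degrees when |30H - 5.5t| = 42 or |30H - 5.5t| = 318.
With H = 2, solve 30 x 2 - 5.5t = +/- target for each target:
  t = (30 x 2 - 42) / 5.5 = 3.27
  t = (30 x 2 + 42) / 5.5 = 18.55
  t = (30 x 2 - 318) / 5.5 = -46.91 (outside (0, 60))
  t = (30 x 2 + 318) / 5.5 = 68.73 (outside (0, 60))
Valid solutions in (0, 60): {3.27, 18.55} minutes.
The second occurrence is t = 18.55 minutes.
The hands form a 42-degree angle at 18.55 minutes past 2:00.

Final answer: 18.55 minutes past 2:00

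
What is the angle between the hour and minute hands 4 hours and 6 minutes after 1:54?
First find the time 4 hours and 6 minutes after 1:54.
Total minutes: 1 x 60 + 54 + 4 x 60 + 6 = 360.
360 mod 720 = 360 minutes = 6:00.
Now compute the angle at 6:00:
Hour hand: 6 x 30 + 0 x 0.5 = 180 degrees
Minute hand: 0 x 6 = 0 degrees
Difference: |180 - 0| = 180 degrees
The angle is 180 degrees

Final answer: 180 degrees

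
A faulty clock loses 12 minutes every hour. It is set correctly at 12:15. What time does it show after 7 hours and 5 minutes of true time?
For every 60 true minutes, the faulty clock advances 60 - 12 = 48 minutes.
True elapsed: 7 hours and 5 minutes = 425 minutes.
Faulty clock advances: 425 x 48/60 = 340 minutes (drift: 85 minutes behind).
Shown time: 12:15 + 340 minutes = 5:55.

Final answer: 5:55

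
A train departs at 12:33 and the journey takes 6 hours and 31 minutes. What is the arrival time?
Starting time: 12:33
Adding 31 minutes to 33 minutes: 33 + 31 = 64 minutes = 1 hour and 4 minutes
Adding 6 hours: 12 + 6 + 1 (carry) = 19 - 12 = 7
Final time: 7:04

Final answer: 7:04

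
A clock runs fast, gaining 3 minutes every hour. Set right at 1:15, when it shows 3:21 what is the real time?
For every 60 true minutes, the faulty clock advances 63 minutes, so 1 faulty-clock minute corresponds to 60/63 true minutes.
From 1:15 to 3:21 on the faulty dial is 126 minutes.
True elapsed: 126 x 60/63 = 120 minutes = 2 hours.
True time: 1:15 + 2 hours = 3:15.

Final answer: 3:15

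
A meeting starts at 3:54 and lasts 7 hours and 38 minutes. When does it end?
Starting time: 3:54
Adding 38 minutes to 54 minutes: 54 + 38 = 92 minutes = 1 hour and 32 minutes
Adding 7 hours: 3 + 7 + 1 (carry) = 11
Final time: 11:32

Final answer: 11:32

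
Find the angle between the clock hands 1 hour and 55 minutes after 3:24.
First find the time 1 hour and 55 minutes after 3:24.
Total minutes: 3 x 60 + 24 + 1 x 60 + 55 = 319.
319 mod 720 = 319 minutes = 5:19.
Now compute the angle at 5:19:
Hour hand: 5 x 30 + 19 x 0.5 = 159.5 degrees
Minute hand: 19 x 6 = 114 degrees
Difference: |159.5 - 114| = 45.5 degrees
The angle is 45.5 degrees

Final answer: 45.5 degrees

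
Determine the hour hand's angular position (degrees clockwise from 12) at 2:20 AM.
The hour hand moves 30 degrees per hour and 0.5 degrees per minute.
At 2:20: (2) x 30 + 20 x 0.5 = 60 + 10 = 70 degrees

Final answer: 70 degrees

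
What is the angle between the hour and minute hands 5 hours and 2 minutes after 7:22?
First find the time 5 hours and 2 minutes after 7:22.
Total minutes: 7 x 60 + 22 + 5 x 60 + 2 = 744.
744 mod 720 = 24 minutes = 12:24.
Now compute the angle at 12:24:
Hour hand: 0 x 30 + 24 x 0.5 = 12 degrees
Minute hand: 24 x 6 = 144 degrees
Difference: |12 - 144| = 132 degrees
The angle is 132 degrees

Final answer: 132 degrees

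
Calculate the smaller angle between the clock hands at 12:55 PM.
Hour hand position: 0 x 30 + 55 x 0.5 = 27.5 degrees
Minute hand position: 55 x 6 = 330 degrees
Difference: |27.5 - 330| = 302.5 degrees
Since 302.5 > 180, the smaller angle is 360 - 302.5 = 57.5 degrees

Final answer: 57.5 degrees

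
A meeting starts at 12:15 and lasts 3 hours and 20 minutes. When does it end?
Starting time: 12:15
Adding 20 minutes to 15 minutes: 15 + 20 = 35 minutes
Adding 3 hours: 12 + 3 = 15 - 12 = 3
Final time: 3:35

Final answer: 3:35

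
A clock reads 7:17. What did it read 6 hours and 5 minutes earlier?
Starting time: 7:17 = 437 total minutes past 12:00
Subtracting: 6 hours and 5 minutes = 365 minutes
437 - 365 = 72 minutes
= 1 hour and 12 minutes past 12:00 = 1:12

Final answer: 1:12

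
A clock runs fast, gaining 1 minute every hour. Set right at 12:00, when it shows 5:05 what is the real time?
For every 60 true minutes, the faulty clock advances 61 minutes, so 1 faulty-clock minute corresponds to 60/61 true minutes.
From 12:00 to 5:05 on the faulty dial is 305 minutes.
True elapsed: 305 x 60/61 = 300 minutes = 5 hours.
True time: 12:00 + 5 hours = 5:00.

Final answer: 5:00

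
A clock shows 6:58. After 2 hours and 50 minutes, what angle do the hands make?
First find the time 2 hours and 50 minutes after 6:58.
Total minutes: 6 x 60 + 58 + 2 x 60 + 50 = 588.
588 mod 720 = 588 minutes = 9:48.
Now compute the angle at 9:48:
Hour hand: 9 x 30 + 48 x 0.5 = 294 degrees
Minute hand: 48 x 6 = 288 degrees
Difference: |294 - 288| = 6 degrees
The angle is 6 degrees

Final answer: 6 degrees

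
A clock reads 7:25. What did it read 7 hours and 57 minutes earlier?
Starting time: 7:25 = 445 total minutes past 12:00
Subtracting: 7 hours and 57 minutes = 477 minutes
445 - 477 = -32 (negative, add 12 hours = 720) = 688 minutes
= 11 hours and 28 minutes past 12:00 = 11:28

Final answer: 11:28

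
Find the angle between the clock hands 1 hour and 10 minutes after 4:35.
First find the time 1 hour and 10 minutes after 4:35.
Total minutes: 4 x 60 + 35 + 1 x 60 + 10 = 345.
345 mod 720 = 345 minutes = 5:45.
Now compute the angle at 5:45:
Hour hand: 5 x 30 + 45 x 0.5 = 172.5 degrees
Minute hand: 45 x 6 = 270 degrees
Difference: |172.5 - 270| = 97.5 degrees
The angle is 97.5 degrees

Final answer: 97.5 degrees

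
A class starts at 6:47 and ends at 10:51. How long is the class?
From 6:47 to 10:51:
(10 x 60 + 51) - (6 x 60 + 47) = 651 - 407 = 244 minutes
= 4 hours and 4 minutes

Final answer: 4 hours and 4 minutes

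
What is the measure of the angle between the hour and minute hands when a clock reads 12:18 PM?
Hour hand position: 0 x 30 + 18 x 0.5 = 9 degrees
Minute hand position: 18 x 6 = 108 degrees
Difference: |9 - 108| = 99 degrees
The angle between the hands is 99 degrees

Final answer: 99 degrees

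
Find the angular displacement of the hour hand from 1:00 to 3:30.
The hour hand moves 0.5 degrees per minute.
Time elapsed: 3:30 - 1:00 = 150 minutes
Angular displacement: 150 x 0.5 = 75 degrees

Final answer: 75 degrees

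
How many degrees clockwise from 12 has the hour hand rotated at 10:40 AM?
The hour hand moves 30 degrees per hour and 0.5 degrees per minute.
At 10:40: (10) x 30 + 40 x 0.5 = 300 + 20 = 320 degrees

Final answer: 320 degrees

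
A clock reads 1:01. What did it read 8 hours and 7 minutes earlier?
Starting time: 1:01 = 61 total minutes past 12:00
Subtracting: 8 hours and 7 minutes = 487 minutes
61 - 487 = -426 (negative, add 12 hours = 720) = 294 minutes
= 4 hours and 54 minutes past 12:00 = 4:54

Final answer: 4:54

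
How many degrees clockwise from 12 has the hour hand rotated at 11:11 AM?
The hour hand moves 30 degrees per hour and 0.5 degrees per minute.
At 11:11: (11) x 30 + 11 x 0.5 = 330 + 5.5 = 335.5 degrees

Final answer: 335.5 degrees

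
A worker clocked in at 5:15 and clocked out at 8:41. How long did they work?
From 5:15 to 8:41:
(8 x 60 + 41) - (5 x 60 + 15) = 521 - 315 = 206 minutes
= 3 hours and 26 minutes

Final answer: 3 hours and 26 minutes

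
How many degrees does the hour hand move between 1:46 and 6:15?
The hour hand moves 0.5 degrees per minute.
Time elapsed: 6:15 - 1:46 = 269 minutes
Angular displacement: 269 x 0.5 = 134.5 degrees

Final answer: 134.5 degrees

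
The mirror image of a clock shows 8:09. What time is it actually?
Reflection across the vertical (12-6) axis maps a hand at angle A degrees to (360 - A) degrees, which sends a reading of T minutes past 12:00 to (720 - T) minutes past 12:00.
Mirror reads 8:09 = 489 minutes past 12:00.
Actual time: (720 - 489) mod 720 = 231 minutes = 3:51.

Final answer: 3:51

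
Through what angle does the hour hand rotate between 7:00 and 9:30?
The hour hand moves 0.5 degrees per minute.
Time elapsed: 9:30 - 7:00 = 150 minutes
Angular displacement: 150 x 0.5 = 75 degrees

Final answer: 75 degrees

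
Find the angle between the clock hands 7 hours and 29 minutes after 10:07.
First find the time 7 hours and 29 minutes after 10:07.
Total minutes: 10 x 60 + 7 + 7 x 60 + 29 = 1056.
1056 mod 720 = 336 minutes = 5:36.
Now compute the angle at 5:36:
Hour hand: 5 x 30 + 36 x 0.5 = 168 degrees
Minute hand: 36 x 6 = 216 degrees
Difference: |168 - 216| = 48 degrees
The angle is 48 degrees

Final answer: 48 degrees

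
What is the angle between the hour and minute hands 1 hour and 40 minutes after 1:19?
First find the time 1 hour and 40 minutes after 1:19.
Total minutes: 1 x 60 + 19 + 1 x 60 + 40 = 179.
179 mod 720 = 179 minutes = 2:59.
Now compute the angle at 2:59:
Hour hand: 2 x 30 + 59 x 0.5 = 89.5 degrees
Minute hand: 59 x 6 = 354 degrees
Difference: |89.5 - 354| = 264.5 degrees
Smaller angle: 360 - 264.5 = 95.5 degrees

Final answer: 95.5 degrees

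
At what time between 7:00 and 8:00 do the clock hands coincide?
The minute hand gains 5.5 degrees per minute on the hour hand.
At 7:00, the hour hand is at 210 degrees and the minute hand is at 0 degrees.
The gap is 210 degrees. Time to close: 210/5.5 = 60 x 7/11 = 38.18 minutes.
The hands overlap at 38.18 minutes past 7:00.

Final answer: 38.18 minutes past 7:00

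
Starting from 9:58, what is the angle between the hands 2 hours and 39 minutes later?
First find the time 2 hours and 39 minutes after 9:58.
Total minutes: 9 x 60 + 58 + 2 x 60 + 39 = 757.
757 mod 720 = 37 minutes = 12:37.
Now compute the angle at 12:37:
Hour hand: 0 x 30 + 37 x 0.5 = 18.5 degrees
Minute hand: 37 x 6 = 222 degrees
Difference: |18.5 - 222| = 203.5 degrees
Smaller angle: 360 - 203.5 = 156.5 degrees

Final answer: 156.5 degrees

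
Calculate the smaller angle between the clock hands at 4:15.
Hour hand position: 4 x 30 + 15 x 0.5 = 127.5 degrees
Minute hand position: 15 x 6 = 90 degrees
Difference: |127.5 - 90| = 37.5 degrees
The angle between the hands is 37.5 degrees

Final answer: 37.5 degrees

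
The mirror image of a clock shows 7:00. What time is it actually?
Reflection across the vertical (12-6) axis maps a hand at angle A degrees to (360 - A) degrees, which sends a reading of T minutes past 12:00 to (720 - T) minutes past 12:00.
Mirror reads 7:00 = 420 minutes past 12:00.
Actual time: (720 - 420) mod 720 = 300 minutes = 5:00.

Final answer: 5:00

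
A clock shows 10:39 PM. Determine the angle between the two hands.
Hour hand position: 10 x 30 + 39 x 0.5 = 319.5 degrees
Minute hand position: 39 x 6 = 234 degrees
Difference: |319.5 - 234| = 85.5 degrees
The angle between the hands is 85.5 degrees

Final answer: 85.5 degrees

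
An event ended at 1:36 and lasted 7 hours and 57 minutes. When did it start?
Starting time: 1:36 = 96 total minutes past 12:00
Subtracting: 7 hours and 57 minutes = 477 minutes
96 - 477 = -381 (negative, add 12 hours = 720) = 339 minutes
= 5 hours and 39 minutes past 12:00 = 5:39

Final answer: 5:39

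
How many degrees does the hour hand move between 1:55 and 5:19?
The hour hand moves 0.5 degrees per minute.
Time elapsed: 5:19 - 1:55 = 204 minutes
Angular displacement: 204 x 0.5 = 102 degrees

Final answer: 102 degrees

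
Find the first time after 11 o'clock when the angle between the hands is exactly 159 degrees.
At t minutes past 11:00, the hour hand is at 30 x 11 + 0.5t degrees and the minute hand is at 6t degrees.
The smaller angle between them is 159 degrees when |30H - 5.5t| = 159 or |30H - 5.5t| = 201.
With H = 11, solve 30 x 11 - 5.5t = +/- target for each target:
  t = (30 x 11 - 159) / 5.5 = 31.09
  t = (30 x 11 + 159) / 5.5 = 88.91 (outside (0, 60))
  t = (30 x 11 - 201) / 5.5 = 23.45
  t = (30 x 11 + 201) / 5.5 = 96.55 (outside (0, 60))
Valid solutions in (0, 60): {23.45, 31.09} minutes.
The first occurrence is t = 23.45 minutes.
The hands form a 159-degree angle at 23.45 minutes past 11:00.

Final answer: 23.45 minutes past 11:00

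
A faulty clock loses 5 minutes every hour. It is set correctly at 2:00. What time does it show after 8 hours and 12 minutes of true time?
For every 60 true minutes, the faulty clock advances 60 - 5 = 55 minutes.
True elapsed: 8 hours and 12 minutes = 492 minutes.
Faulty clock advances: 492 x 55/60 = 451 minutes (drift: 41 minutes behind).
Shown time: 2:00 + 451 minutes = 9:31.

Final answer: 9:31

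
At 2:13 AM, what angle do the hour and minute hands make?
Hour hand position: 2 x 30 + 13 x 0.5 = 66.5 degrees
Minute hand position: 13 x 6 = 78 degrees
Difference: |66.5 - 78| = 11.5 degrees
The angle between the hands is 11.5 degrees

Final answer: 11.5 degrees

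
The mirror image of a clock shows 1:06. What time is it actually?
Reflection across the vertical (12-6) axis maps a hand at angle A degrees to (360 - A) degrees, which sends a reading of T minutes past 12:00 to (720 - T) minutes past 12:00.
Mirror reads 1:06 = 66 minutes past 12:00.
Actual time: (720 - 66) mod 720 = 654 minutes = 10:54.

Final answer: 10:54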